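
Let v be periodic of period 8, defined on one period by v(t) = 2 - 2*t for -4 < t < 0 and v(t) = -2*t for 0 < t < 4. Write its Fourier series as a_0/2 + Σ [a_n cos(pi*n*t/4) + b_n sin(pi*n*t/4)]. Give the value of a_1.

0

a_1 = 1/4 ∫_{-4}^{4} v(t) cos(pi*t/4) dt.
Split the integral at the breakpoints.
Integrating by parts (boundary term plus one more integral), an antiderivative of (2 - 2*t) cos(pi*t/4) is -8*t*sin(pi*t/4)/pi + 8*sin(pi*t/4)/pi - 32*cos(pi*t/4)/pi**2; evaluating from -4 to 0: ∫_{-4}^{0} (2 - 2*t) cos(pi*t/4) dt = (-32/pi**2) - (32/pi**2) = -64/pi**2.
Integrating by parts (boundary term plus one more integral), an antiderivative of (-2*t) cos(pi*t/4) is -8*t*sin(pi*t/4)/pi - 32*cos(pi*t/4)/pi**2; evaluating from 0 to 4: ∫_{0}^{4} (-2*t) cos(pi*t/4) dt = (32/pi**2) - (-32/pi**2) = 64/pi**2.
Summing the pieces and multiplying by (1/4) gives a_1 = 0.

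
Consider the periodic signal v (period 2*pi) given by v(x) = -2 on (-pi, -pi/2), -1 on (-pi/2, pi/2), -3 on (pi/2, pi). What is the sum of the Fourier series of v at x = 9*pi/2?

x = 9*pi/2 differs from x = pi/2 by 2 full period(s), and the series is 2*pi-periodic.
At x = pi/2 the one-sided limits are v(pi/2^-) = -1 and v(pi/2^+) = -3.
By Dirichlet's theorem the series converges to their average, [(-1) + (-3)]/2 = -2.

-2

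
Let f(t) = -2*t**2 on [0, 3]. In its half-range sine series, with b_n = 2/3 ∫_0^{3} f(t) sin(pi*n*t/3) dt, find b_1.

b_1 = 2/3 ∫_0^{3} (-2*t**2) sin(pi*t/3) dt.
Integrating by parts twice (tabular method), an antiderivative of (-2*t**2) sin(pi*t/3) is 6*t**2*cos(pi*t/3)/pi - 36*t*sin(pi*t/3)/pi**2 - 108*cos(pi*t/3)/pi**3; evaluating from 0 to 3: ∫_{0}^{3} (-2*t**2) sin(pi*t/3) dt = (-54/pi + 108/pi**3) - (-108/pi**3) = -54/pi + 216/pi**3.
Hence b_1 = (2/3)·(-54/pi + 216/pi**3) = -36/pi + 144/pi**3.

-36/pi + 144/pi**3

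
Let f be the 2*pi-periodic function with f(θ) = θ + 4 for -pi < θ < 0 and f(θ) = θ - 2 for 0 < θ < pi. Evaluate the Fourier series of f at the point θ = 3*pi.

θ = 3*pi differs from θ = -pi by 2 full period(s), and the series is 2*pi-periodic.
At θ = -pi the one-sided limits are f(-pi^-) = -2 + pi and f(-pi^+) = 4 - pi.
By Dirichlet's theorem the series converges to their average, [(-2 + pi) + (4 - pi)]/2 = 1.

1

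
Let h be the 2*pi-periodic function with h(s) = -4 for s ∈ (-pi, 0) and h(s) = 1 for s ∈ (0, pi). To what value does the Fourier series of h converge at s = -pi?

At s = -pi the one-sided limits are h(-pi^-) = 1 and h(-pi^+) = -4.
By Dirichlet's theorem the series converges to their average, [(1) + (-4)]/2 = -3/2.

-3/2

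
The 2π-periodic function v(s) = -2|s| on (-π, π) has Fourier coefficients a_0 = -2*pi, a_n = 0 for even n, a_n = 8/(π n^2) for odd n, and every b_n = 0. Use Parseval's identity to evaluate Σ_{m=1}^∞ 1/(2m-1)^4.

pi**4/96

Parseval: a_0^2/2 + Σ a_n^2 = (1/π) ∫_{-π}^{π} v(s)^2 ds = 8*pi**2/3.
Subtract a_0^2/2 = 2*pi**2: Σ a_n^2 = 2*pi**2/3.
Only odd n contribute, with a_n^2 = 64/(π^2 n^4), so Σ_{m≥1} 1/(2m-1)^4 = π^2·(2*pi**2/3)/64 = pi**4/96.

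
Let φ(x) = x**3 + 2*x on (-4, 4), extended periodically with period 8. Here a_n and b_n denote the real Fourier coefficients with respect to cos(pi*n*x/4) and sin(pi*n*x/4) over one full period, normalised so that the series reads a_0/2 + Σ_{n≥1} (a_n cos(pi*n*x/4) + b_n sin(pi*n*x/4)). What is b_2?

b_2 = 1/4 ∫_{-4}^{4} φ(x) sin(pi*x/2) dx.
φ is odd and sin(pi*x/2) is odd, so the integrand is even and b_2 = 1/2 ∫_0^{4} φ(x) sin(pi*x/2) dx.
Integrating by parts three times (tabular method), an antiderivative of (x**3 + 2*x) sin(pi*x/2) is -2*x**3*cos(pi*x/2)/pi + 12*x**2*sin(pi*x/2)/pi**2 - 4*x*cos(pi*x/2)/pi + 48*x*cos(pi*x/2)/pi**3 - 96*sin(pi*x/2)/pi**4 + 8*sin(pi*x/2)/pi**2; evaluating from 0 to 4: ∫_{0}^{4} (x**3 + 2*x) sin(pi*x/2) dx = (-144/pi + 192/pi**3) - (0) = -144/pi + 192/pi**3.
Hence b_2 = (1/2)·(-144/pi + 192/pi**3) = -72/pi + 96/pi**3.

-72/pi + 96/pi**3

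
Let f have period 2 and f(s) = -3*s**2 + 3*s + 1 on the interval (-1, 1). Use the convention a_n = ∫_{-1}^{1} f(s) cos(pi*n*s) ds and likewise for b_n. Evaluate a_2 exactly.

-3/pi**2

a_2 = ∫_{-1}^{1} f(s) cos(2*pi*s) ds.
Integrating by parts twice (tabular method), an antiderivative of (-3*s**2 + 3*s + 1) cos(2*pi*s) is -3*s**2*sin(2*pi*s)/(2*pi) + 3*s*sin(2*pi*s)/(2*pi) - 3*s*cos(2*pi*s)/(2*pi**2) + 3*sin(2*pi*s)/(4*pi**3) + sin(2*pi*s)/(2*pi) + 3*cos(2*pi*s)/(4*pi**2); evaluating from -1 to 1: ∫_{-1}^{1} (-3*s**2 + 3*s + 1) cos(2*pi*s) ds = (-3/(4*pi**2)) - (9/(4*pi**2)) = -3/pi**2.
Hence a_2 = -3/pi**2.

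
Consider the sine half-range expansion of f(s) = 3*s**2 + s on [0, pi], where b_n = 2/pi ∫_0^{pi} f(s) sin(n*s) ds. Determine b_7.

2*(-12 + 49*pi + 147*pi**2)/(343*pi)

b_7 = 2/pi ∫_0^{pi} (3*s**2 + s) sin(7*s) ds.
Integrating by parts twice (tabular method), an antiderivative of (3*s**2 + s) sin(7*s) is -3*s**2*cos(7*s)/7 + 6*s*sin(7*s)/49 - s*cos(7*s)/7 + sin(7*s)/49 + 6*cos(7*s)/343; evaluating from 0 to pi: ∫_{0}^{pi} (3*s**2 + s) sin(7*s) ds = (-6/343 + pi/7 + 3*pi**2/7) - (6/343) = -12/343 + pi/7 + 3*pi**2/7.
Hence b_7 = (2/pi)·(-12/343 + pi/7 + 3*pi**2/7) = 2*(-12 + 49*pi + 147*pi**2)/(343*pi).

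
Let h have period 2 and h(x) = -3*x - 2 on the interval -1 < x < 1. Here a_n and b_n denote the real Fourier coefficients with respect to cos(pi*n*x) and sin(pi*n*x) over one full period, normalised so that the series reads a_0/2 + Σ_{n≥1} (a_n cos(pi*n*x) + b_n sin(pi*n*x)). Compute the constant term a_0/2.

a_0 = ∫_{-1}^{1} h(x) dx = -4.
So the constant term a_0/2 = -2.

-2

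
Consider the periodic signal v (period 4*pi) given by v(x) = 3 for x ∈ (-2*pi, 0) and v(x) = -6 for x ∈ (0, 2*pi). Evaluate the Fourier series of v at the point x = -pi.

3

v is continuous at x = -pi with value 3, so the series converges to 3 there.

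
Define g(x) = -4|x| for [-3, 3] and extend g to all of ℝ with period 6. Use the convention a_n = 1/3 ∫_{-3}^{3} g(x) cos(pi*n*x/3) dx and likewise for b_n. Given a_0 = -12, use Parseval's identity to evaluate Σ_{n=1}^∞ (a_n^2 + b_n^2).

Parseval: a_0^2/2 + Σ_{n≥1} (a_n^2+b_n^2) = 1/3 ∫_{-3}^{3} g(x)^2 dx = 96.
Subtract a_0^2/2 = 72: Σ (a_n^2+b_n^2) = 24.

24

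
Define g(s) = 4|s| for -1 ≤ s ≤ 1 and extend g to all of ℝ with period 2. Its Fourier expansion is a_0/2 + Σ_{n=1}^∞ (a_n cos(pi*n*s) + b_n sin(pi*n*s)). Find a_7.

a_7 = ∫_{-1}^{1} g(s) cos(7*pi*s) ds.
g is even and cos(7*pi*s) is even, so the integrand is even and a_7 = 2 ∫_0^{1} g(s) cos(7*pi*s) ds.
Integrating by parts (boundary term plus one more integral), an antiderivative of (4*s) cos(7*pi*s) is 4*s*sin(7*pi*s)/(7*pi) + 4*cos(7*pi*s)/(49*pi**2); evaluating from 0 to 1: ∫_{0}^{1} (4*s) cos(7*pi*s) ds = (-4/(49*pi**2)) - (4/(49*pi**2)) = -8/(49*pi**2).
Hence a_7 = 2·(-8/(49*pi**2)) = -16/(49*pi**2).

-16/(49*pi**2)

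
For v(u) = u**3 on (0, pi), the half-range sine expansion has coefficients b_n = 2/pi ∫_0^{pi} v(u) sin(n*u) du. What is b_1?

b_1 = 2/pi ∫_0^{pi} (u**3) sin(u) du.
Integrating by parts three times (tabular method), an antiderivative of (u**3) sin(u) is -u**3*cos(u) + 3*u**2*sin(u) + 6*u*cos(u) - 6*sin(u); evaluating from 0 to pi: ∫_{0}^{pi} (u**3) sin(u) du = (pi*(-6 + pi**2)) - (0) = pi*(-6 + pi**2).
Hence b_1 = (2/pi)·(pi*(-6 + pi**2)) = -12 + 2*pi**2.

-12 + 2*pi**2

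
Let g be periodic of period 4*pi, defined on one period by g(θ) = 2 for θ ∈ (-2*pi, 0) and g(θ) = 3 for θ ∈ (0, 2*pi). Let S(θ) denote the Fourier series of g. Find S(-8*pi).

5/2

θ = -8*pi differs from θ = 0 by -2 full period(s), and the series is 4*pi-periodic.
At θ = 0 the one-sided limits are g(0^-) = 2 and g(0^+) = 3.
By Dirichlet's theorem the series converges to their average, [(2) + (3)]/2 = 5/2.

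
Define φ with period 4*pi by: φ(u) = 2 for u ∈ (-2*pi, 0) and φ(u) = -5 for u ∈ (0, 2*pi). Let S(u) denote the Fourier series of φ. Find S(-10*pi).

-3/2

u = -10*pi differs from u = -2*pi by -2 full period(s), and the series is 4*pi-periodic.
At u = -2*pi the one-sided limits are φ(-2*pi^-) = -5 and φ(-2*pi^+) = 2.
By Dirichlet's theorem the series converges to their average, [(-5) + (2)]/2 = -3/2.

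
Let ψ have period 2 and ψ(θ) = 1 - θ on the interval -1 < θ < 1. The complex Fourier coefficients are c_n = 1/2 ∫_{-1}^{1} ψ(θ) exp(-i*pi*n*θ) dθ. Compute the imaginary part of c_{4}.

-1/(4*pi)

Since ψ is real-valued, Im(c_{4}) = -1/2 ∫_{-1}^{1} ψ(θ) sin(4*pi*θ) dθ = -b_{4}/2.
Integrating by parts (boundary term plus one more integral), an antiderivative of (1 - θ) sin(4*pi*θ) is θ*cos(4*pi*θ)/(4*pi) - sin(4*pi*θ)/(16*pi**2) - cos(4*pi*θ)/(4*pi); evaluating from -1 to 1: ∫_{-1}^{1} (1 - θ) sin(4*pi*θ) dθ = (0) - (-1/(2*pi)) = 1/(2*pi).
Hence Im(c_{4}) = (-1/2)·(1/(2*pi)) = -1/(4*pi).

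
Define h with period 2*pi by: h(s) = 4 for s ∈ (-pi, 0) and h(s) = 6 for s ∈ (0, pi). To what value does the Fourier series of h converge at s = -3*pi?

5

s = -3*pi differs from s = -pi by -1 full period(s), and the series is 2*pi-periodic.
At s = -pi the one-sided limits are h(-pi^-) = 6 and h(-pi^+) = 4.
By Dirichlet's theorem the series converges to their average, [(6) + (4)]/2 = 5.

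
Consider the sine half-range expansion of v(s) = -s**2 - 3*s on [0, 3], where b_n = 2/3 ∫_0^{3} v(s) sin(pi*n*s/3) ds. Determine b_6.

6/pi

b_6 = 2/3 ∫_0^{3} (-s**2 - 3*s) sin(2*pi*s) ds.
Integrating by parts twice (tabular method), an antiderivative of (-s**2 - 3*s) sin(2*pi*s) is s**2*cos(2*pi*s)/(2*pi) - s*sin(2*pi*s)/(2*pi**2) + 3*s*cos(2*pi*s)/(2*pi) - 3*sin(2*pi*s)/(4*pi**2) - cos(2*pi*s)/(4*pi**3); evaluating from 0 to 3: ∫_{0}^{3} (-s**2 - 3*s) sin(2*pi*s) ds = (-1/(4*pi**3) + 9/pi) - (-1/(4*pi**3)) = 9/pi.
Hence b_6 = (2/3)·(9/pi) = 6/pi.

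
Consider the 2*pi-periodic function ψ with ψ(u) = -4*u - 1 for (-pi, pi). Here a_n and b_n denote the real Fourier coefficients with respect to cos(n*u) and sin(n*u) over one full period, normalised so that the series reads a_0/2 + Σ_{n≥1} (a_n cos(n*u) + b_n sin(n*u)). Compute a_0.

-2

a_0 = 1/pi ∫_{-pi}^{pi} ψ(u) du = 1/pi · (-2*pi) = -2.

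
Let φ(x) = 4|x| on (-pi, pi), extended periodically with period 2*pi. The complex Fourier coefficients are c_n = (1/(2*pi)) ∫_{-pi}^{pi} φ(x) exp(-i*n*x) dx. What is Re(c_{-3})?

-8/(9*pi)

Since φ is real-valued, Re(c_{-3}) = (1/(2*pi)) ∫_{-pi}^{pi} φ(x) cos(-3*x) dx = a_{3}/2.
φ is even and cos(-3*x) is even, so the integrand is even: ∫_{-pi}^{pi} φ(x) cos(-3*x) dx = 2∫_0^{pi} φ(x) cos(-3*x) dx.
Integrating by parts (boundary term plus one more integral), an antiderivative of (4*x) cos(-3*x) is 4*x*sin(3*x)/3 + 4*cos(3*x)/9; evaluating from 0 to pi: ∫_{0}^{pi} (4*x) cos(-3*x) dx = (-4/9) - (4/9) = -8/9.
So ∫_{-pi}^{pi} φ(x) cos(-3*x) dx = -16/9.
Hence Re(c_{-3}) = (1/(2*pi))·(-16/9) = -8/(9*pi).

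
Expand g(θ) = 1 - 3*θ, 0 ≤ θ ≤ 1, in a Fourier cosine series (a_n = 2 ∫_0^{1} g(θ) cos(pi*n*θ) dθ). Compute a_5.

12/(25*pi**2)

a_5 = 2 ∫_0^{1} (1 - 3*θ) cos(5*pi*θ) dθ.
Integrating by parts (boundary term plus one more integral), an antiderivative of (1 - 3*θ) cos(5*pi*θ) is -3*θ*sin(5*pi*θ)/(5*pi) + sin(5*pi*θ)/(5*pi) - 3*cos(5*pi*θ)/(25*pi**2); evaluating from 0 to 1: ∫_{0}^{1} (1 - 3*θ) cos(5*pi*θ) dθ = (3/(25*pi**2)) - (-3/(25*pi**2)) = 6/(25*pi**2).
Hence a_5 = 2·(6/(25*pi**2)) = 12/(25*pi**2).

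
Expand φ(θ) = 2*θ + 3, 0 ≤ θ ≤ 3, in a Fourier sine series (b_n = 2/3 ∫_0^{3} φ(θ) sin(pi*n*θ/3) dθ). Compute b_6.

b_6 = 2/3 ∫_0^{3} (2*θ + 3) sin(2*pi*θ) dθ.
Integrating by parts (boundary term plus one more integral), an antiderivative of (2*θ + 3) sin(2*pi*θ) is -θ*cos(2*pi*θ)/pi + sin(2*pi*θ)/(2*pi**2) - 3*cos(2*pi*θ)/(2*pi); evaluating from 0 to 3: ∫_{0}^{3} (2*θ + 3) sin(2*pi*θ) dθ = (-9/(2*pi)) - (-3/(2*pi)) = -3/pi.
Hence b_6 = (2/3)·(-3/pi) = -2/pi.

-2/pi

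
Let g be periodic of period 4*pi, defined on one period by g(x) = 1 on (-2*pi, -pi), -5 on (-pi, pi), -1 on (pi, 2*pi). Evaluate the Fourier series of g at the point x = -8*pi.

x = -8*pi differs from x = 0 by -2 full period(s), and the series is 4*pi-periodic.
g is continuous at x = 0 with value -5, so the series converges to -5 there.

-5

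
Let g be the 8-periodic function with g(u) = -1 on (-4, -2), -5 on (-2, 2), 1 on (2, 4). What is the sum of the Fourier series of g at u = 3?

g is continuous at u = 3 with value 1, so the series converges to 1 there.

1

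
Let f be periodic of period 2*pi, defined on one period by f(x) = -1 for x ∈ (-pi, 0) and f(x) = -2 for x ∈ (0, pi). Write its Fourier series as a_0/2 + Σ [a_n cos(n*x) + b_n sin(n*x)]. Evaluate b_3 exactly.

b_3 = 1/pi ∫_{-pi}^{pi} f(x) sin(3*x) dx.
Split the integral at the breakpoints.
Directly, an antiderivative of (-1) sin(3*x) is cos(3*x)/3; evaluating from -pi to 0: ∫_{-pi}^{0} (-1) sin(3*x) dx = (1/3) - (-1/3) = 2/3.
Directly, an antiderivative of (-2) sin(3*x) is 2*cos(3*x)/3; evaluating from 0 to pi: ∫_{0}^{pi} (-2) sin(3*x) dx = (-2/3) - (2/3) = -4/3.
Summing the pieces and multiplying by (1/pi) gives b_3 = -2/(3*pi).

-2/(3*pi)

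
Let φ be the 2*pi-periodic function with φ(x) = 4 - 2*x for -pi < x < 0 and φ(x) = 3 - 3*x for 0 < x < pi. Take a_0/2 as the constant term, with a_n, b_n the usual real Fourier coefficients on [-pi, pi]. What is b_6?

b_6 = 1/pi ∫_{-pi}^{pi} φ(x) sin(6*x) dx.
Split the integral at the breakpoints.
Integrating by parts (boundary term plus one more integral), an antiderivative of (4 - 2*x) sin(6*x) is x*cos(6*x)/3 - sin(6*x)/18 - 2*cos(6*x)/3; evaluating from -pi to 0: ∫_{-pi}^{0} (4 - 2*x) sin(6*x) dx = (-2/3) - (-pi/3 - 2/3) = pi/3.
Integrating by parts (boundary term plus one more integral), an antiderivative of (3 - 3*x) sin(6*x) is x*cos(6*x)/2 - sin(6*x)/12 - cos(6*x)/2; evaluating from 0 to pi: ∫_{0}^{pi} (3 - 3*x) sin(6*x) dx = (-1/2 + pi/2) - (-1/2) = pi/2.
Summing the pieces and multiplying by (1/pi) gives b_6 = 5/6.

5/6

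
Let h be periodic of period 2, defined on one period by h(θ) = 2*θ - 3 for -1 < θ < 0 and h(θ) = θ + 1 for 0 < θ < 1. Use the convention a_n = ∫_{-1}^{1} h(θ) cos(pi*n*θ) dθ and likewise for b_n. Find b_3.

b_3 = ∫_{-1}^{1} h(θ) sin(3*pi*θ) dθ.
Split the integral at the breakpoints.
Integrating by parts (boundary term plus one more integral), an antiderivative of (2*θ - 3) sin(3*pi*θ) is -2*θ*cos(3*pi*θ)/(3*pi) + 2*sin(3*pi*θ)/(9*pi**2) + cos(3*pi*θ)/pi; evaluating from -1 to 0: ∫_{-1}^{0} (2*θ - 3) sin(3*pi*θ) dθ = (1/pi) - (-5/(3*pi)) = 8/(3*pi).
Integrating by parts (boundary term plus one more integral), an antiderivative of (θ + 1) sin(3*pi*θ) is -θ*cos(3*pi*θ)/(3*pi) + sin(3*pi*θ)/(9*pi**2) - cos(3*pi*θ)/(3*pi); evaluating from 0 to 1: ∫_{0}^{1} (θ + 1) sin(3*pi*θ) dθ = (2/(3*pi)) - (-1/(3*pi)) = 1/pi.
Summing the pieces gives b_3 = 11/(3*pi).

11/(3*pi)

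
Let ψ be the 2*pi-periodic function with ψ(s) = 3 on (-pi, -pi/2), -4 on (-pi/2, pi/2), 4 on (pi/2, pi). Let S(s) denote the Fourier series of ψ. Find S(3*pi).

s = 3*pi differs from s = pi by 1 full period(s), and the series is 2*pi-periodic.
At s = pi the one-sided limits are ψ(pi^-) = 4 and ψ(pi^+) = 3.
By Dirichlet's theorem the series converges to their average, [(4) + (3)]/2 = 7/2.

7/2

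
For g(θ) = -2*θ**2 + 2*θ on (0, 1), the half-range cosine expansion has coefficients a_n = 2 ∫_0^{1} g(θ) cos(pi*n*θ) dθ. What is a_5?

a_5 = 2 ∫_0^{1} (-2*θ**2 + 2*θ) cos(5*pi*θ) dθ.
Integrating by parts twice (tabular method), an antiderivative of (-2*θ**2 + 2*θ) cos(5*pi*θ) is -2*θ**2*sin(5*pi*θ)/(5*pi) + 2*θ*sin(5*pi*θ)/(5*pi) - 4*θ*cos(5*pi*θ)/(25*pi**2) + 4*sin(5*pi*θ)/(125*pi**3) + 2*cos(5*pi*θ)/(25*pi**2); evaluating from 0 to 1: ∫_{0}^{1} (-2*θ**2 + 2*θ) cos(5*pi*θ) dθ = (2/(25*pi**2)) - (2/(25*pi**2)) = 0.
Hence a_5 = 2·(0) = 0.

0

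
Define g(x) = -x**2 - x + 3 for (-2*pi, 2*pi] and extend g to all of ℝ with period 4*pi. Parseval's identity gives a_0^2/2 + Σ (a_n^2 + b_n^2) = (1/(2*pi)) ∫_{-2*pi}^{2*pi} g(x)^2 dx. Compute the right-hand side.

(1/(2*pi)) ∫_{-2*pi}^{2*pi} g(x)^2 dx = (1/(2*pi)) · (4*pi*(-100*pi**2 + 135 + 48*pi**4)/15) = -40*pi**2/3 + 18 + 32*pi**4/5.

-40*pi**2/3 + 18 + 32*pi**4/5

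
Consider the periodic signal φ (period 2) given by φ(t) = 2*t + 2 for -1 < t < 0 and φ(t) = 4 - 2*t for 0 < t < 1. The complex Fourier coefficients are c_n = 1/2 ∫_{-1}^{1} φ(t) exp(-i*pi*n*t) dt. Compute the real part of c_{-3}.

4/(9*pi**2)

Since φ is real-valued, Re(c_{-3}) = 1/2 ∫_{-1}^{1} φ(t) cos(-3*pi*t) dt = a_{3}/2.
Split the integral at the breakpoints.
Integrating by parts (boundary term plus one more integral), an antiderivative of (2*t + 2) cos(-3*pi*t) is 2*t*sin(3*pi*t)/(3*pi) + 2*sin(3*pi*t)/(3*pi) + 2*cos(3*pi*t)/(9*pi**2); evaluating from -1 to 0: ∫_{-1}^{0} (2*t + 2) cos(-3*pi*t) dt = (2/(9*pi**2)) - (-2/(9*pi**2)) = 4/(9*pi**2).
Integrating by parts (boundary term plus one more integral), an antiderivative of (4 - 2*t) cos(-3*pi*t) is -2*t*sin(3*pi*t)/(3*pi) + 4*sin(3*pi*t)/(3*pi) - 2*cos(3*pi*t)/(9*pi**2); evaluating from 0 to 1: ∫_{0}^{1} (4 - 2*t) cos(-3*pi*t) dt = (2/(9*pi**2)) - (-2/(9*pi**2)) = 4/(9*pi**2).
So ∫_{-1}^{1} φ(t) cos(-3*pi*t) dt = 8/(9*pi**2).
Hence Re(c_{-3}) = (1/2)·(8/(9*pi**2)) = 4/(9*pi**2).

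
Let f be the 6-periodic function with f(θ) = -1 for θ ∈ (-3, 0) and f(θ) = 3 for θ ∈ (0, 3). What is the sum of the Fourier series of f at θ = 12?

θ = 12 differs from θ = 0 by 2 full period(s), and the series is 6-periodic.
At θ = 0 the one-sided limits are f(0^-) = -1 and f(0^+) = 3.
By Dirichlet's theorem the series converges to their average, [(-1) + (3)]/2 = 1.

1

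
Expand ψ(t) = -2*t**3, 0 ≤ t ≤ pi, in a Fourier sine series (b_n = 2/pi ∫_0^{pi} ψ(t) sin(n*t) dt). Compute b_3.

8/9 - 4*pi**2/3

b_3 = 2/pi ∫_0^{pi} (-2*t**3) sin(3*t) dt.
Integrating by parts three times (tabular method), an antiderivative of (-2*t**3) sin(3*t) is 2*t**3*cos(3*t)/3 - 2*t**2*sin(3*t)/3 - 4*t*cos(3*t)/9 + 4*sin(3*t)/27; evaluating from 0 to pi: ∫_{0}^{pi} (-2*t**3) sin(3*t) dt = (2*pi*(2 - 3*pi**2)/9) - (0) = 2*pi*(2 - 3*pi**2)/9.
Hence b_3 = (2/pi)·(2*pi*(2 - 3*pi**2)/9) = 8/9 - 4*pi**2/3.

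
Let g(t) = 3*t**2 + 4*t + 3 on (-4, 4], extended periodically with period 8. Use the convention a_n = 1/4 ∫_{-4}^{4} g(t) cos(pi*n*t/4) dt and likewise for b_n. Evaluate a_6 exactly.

16/(3*pi**2)

a_6 = 1/4 ∫_{-4}^{4} g(t) cos(3*pi*t/2) dt.
Integrating by parts twice (tabular method), an antiderivative of (3*t**2 + 4*t + 3) cos(3*pi*t/2) is 2*t**2*sin(3*pi*t/2)/pi + 8*t*sin(3*pi*t/2)/(3*pi) + 8*t*cos(3*pi*t/2)/(3*pi**2) - 16*sin(3*pi*t/2)/(9*pi**3) + 2*sin(3*pi*t/2)/pi + 16*cos(3*pi*t/2)/(9*pi**2); evaluating from -4 to 4: ∫_{-4}^{4} (3*t**2 + 4*t + 3) cos(3*pi*t/2) dt = (112/(9*pi**2)) - (-80/(9*pi**2)) = 64/(3*pi**2).
Hence a_6 = (1/4)·(64/(3*pi**2)) = 16/(3*pi**2).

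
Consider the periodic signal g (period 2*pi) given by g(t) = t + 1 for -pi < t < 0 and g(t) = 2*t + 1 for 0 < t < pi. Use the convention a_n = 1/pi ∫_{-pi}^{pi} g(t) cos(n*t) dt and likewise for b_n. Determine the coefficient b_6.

-1/2

b_6 = 1/pi ∫_{-pi}^{pi} g(t) sin(6*t) dt.
Split the integral at the breakpoints.
Integrating by parts (boundary term plus one more integral), an antiderivative of (t + 1) sin(6*t) is -t*cos(6*t)/6 + sin(6*t)/36 - cos(6*t)/6; evaluating from -pi to 0: ∫_{-pi}^{0} (t + 1) sin(6*t) dt = (-1/6) - (-1/6 + pi/6) = -pi/6.
Integrating by parts (boundary term plus one more integral), an antiderivative of (2*t + 1) sin(6*t) is -t*cos(6*t)/3 + sin(6*t)/18 - cos(6*t)/6; evaluating from 0 to pi: ∫_{0}^{pi} (2*t + 1) sin(6*t) dt = (-pi/3 - 1/6) - (-1/6) = -pi/3.
Summing the pieces and multiplying by (1/pi) gives b_6 = -1/2.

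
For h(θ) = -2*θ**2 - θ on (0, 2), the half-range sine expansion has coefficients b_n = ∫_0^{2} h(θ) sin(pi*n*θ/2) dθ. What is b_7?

b_7 = ∫_0^{2} (-2*θ**2 - θ) sin(7*pi*θ/2) dθ.
Integrating by parts twice (tabular method), an antiderivative of (-2*θ**2 - θ) sin(7*pi*θ/2) is 4*θ**2*cos(7*pi*θ/2)/(7*pi) - 16*θ*sin(7*pi*θ/2)/(49*pi**2) + 2*θ*cos(7*pi*θ/2)/(7*pi) - 4*sin(7*pi*θ/2)/(49*pi**2) - 32*cos(7*pi*θ/2)/(343*pi**3); evaluating from 0 to 2: ∫_{0}^{2} (-2*θ**2 - θ) sin(7*pi*θ/2) dθ = (4*(8 - 245*pi**2)/(343*pi**3)) - (-32/(343*pi**3)) = 4*(16 - 245*pi**2)/(343*pi**3).
Hence b_7 = 4*(16 - 245*pi**2)/(343*pi**3).

4*(16 - 245*pi**2)/(343*pi**3)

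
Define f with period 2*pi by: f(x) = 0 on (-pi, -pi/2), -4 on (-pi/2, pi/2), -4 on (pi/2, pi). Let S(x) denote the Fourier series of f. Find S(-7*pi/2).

x = -7*pi/2 differs from x = pi/2 by -2 full period(s), and the series is 2*pi-periodic.
f is continuous at x = pi/2 with value -4, so the series converges to -4 there.

-4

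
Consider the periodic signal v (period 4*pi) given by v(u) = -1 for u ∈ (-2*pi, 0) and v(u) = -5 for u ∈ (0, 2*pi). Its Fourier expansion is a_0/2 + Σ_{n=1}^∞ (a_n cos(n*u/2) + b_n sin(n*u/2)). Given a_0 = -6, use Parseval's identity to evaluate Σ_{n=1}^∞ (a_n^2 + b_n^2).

Parseval: a_0^2/2 + Σ_{n≥1} (a_n^2+b_n^2) = (1/(2*pi)) ∫_{-2*pi}^{2*pi} v(u)^2 du = 26.
Subtract a_0^2/2 = 18: Σ (a_n^2+b_n^2) = 8.

8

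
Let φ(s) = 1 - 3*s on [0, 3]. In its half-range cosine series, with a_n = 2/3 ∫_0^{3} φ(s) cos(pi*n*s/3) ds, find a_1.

a_1 = 2/3 ∫_0^{3} (1 - 3*s) cos(pi*s/3) ds.
Integrating by parts (boundary term plus one more integral), an antiderivative of (1 - 3*s) cos(pi*s/3) is -9*s*sin(pi*s/3)/pi + 3*sin(pi*s/3)/pi - 27*cos(pi*s/3)/pi**2; evaluating from 0 to 3: ∫_{0}^{3} (1 - 3*s) cos(pi*s/3) ds = (27/pi**2) - (-27/pi**2) = 54/pi**2.
Hence a_1 = (2/3)·(54/pi**2) = 36/pi**2.

36/pi**2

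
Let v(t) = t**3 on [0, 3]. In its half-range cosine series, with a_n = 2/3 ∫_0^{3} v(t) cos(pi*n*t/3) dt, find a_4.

81/(8*pi**2)

a_4 = 2/3 ∫_0^{3} (t**3) cos(4*pi*t/3) dt.
Integrating by parts three times (tabular method), an antiderivative of (t**3) cos(4*pi*t/3) is 3*t**3*sin(4*pi*t/3)/(4*pi) + 27*t**2*cos(4*pi*t/3)/(16*pi**2) - 81*t*sin(4*pi*t/3)/(32*pi**3) - 243*cos(4*pi*t/3)/(128*pi**4); evaluating from 0 to 3: ∫_{0}^{3} (t**3) cos(4*pi*t/3) dt = (243*(-1 + 8*pi**2)/(128*pi**4)) - (-243/(128*pi**4)) = 243/(16*pi**2).
Hence a_4 = (2/3)·(243/(16*pi**2)) = 81/(8*pi**2).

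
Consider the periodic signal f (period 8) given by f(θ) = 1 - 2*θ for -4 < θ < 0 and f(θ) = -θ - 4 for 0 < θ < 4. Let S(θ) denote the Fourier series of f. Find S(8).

-3/2

θ = 8 differs from θ = 0 by 1 full period(s), and the series is 8-periodic.
At θ = 0 the one-sided limits are f(0^-) = 1 and f(0^+) = -4.
By Dirichlet's theorem the series converges to their average, [(1) + (-4)]/2 = -3/2.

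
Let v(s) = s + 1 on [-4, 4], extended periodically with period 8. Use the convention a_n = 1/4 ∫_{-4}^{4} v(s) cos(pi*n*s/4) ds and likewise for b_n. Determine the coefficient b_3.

b_3 = 1/4 ∫_{-4}^{4} v(s) sin(3*pi*s/4) ds.
Integrating by parts (boundary term plus one more integral), an antiderivative of (s + 1) sin(3*pi*s/4) is -4*s*cos(3*pi*s/4)/(3*pi) + 16*sin(3*pi*s/4)/(9*pi**2) - 4*cos(3*pi*s/4)/(3*pi); evaluating from -4 to 4: ∫_{-4}^{4} (s + 1) sin(3*pi*s/4) ds = (20/(3*pi)) - (-4/pi) = 32/(3*pi).
Hence b_3 = (1/4)·(32/(3*pi)) = 8/(3*pi).

8/(3*pi)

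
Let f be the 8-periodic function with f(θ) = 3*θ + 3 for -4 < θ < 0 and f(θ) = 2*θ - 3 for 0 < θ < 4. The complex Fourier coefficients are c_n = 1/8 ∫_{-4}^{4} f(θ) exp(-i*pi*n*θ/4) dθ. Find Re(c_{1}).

Since f is real-valued, Re(c_{1}) = 1/8 ∫_{-4}^{4} f(θ) cos(pi*θ/4) dθ = a_{1}/2.
Split the integral at the breakpoints.
Integrating by parts (boundary term plus one more integral), an antiderivative of (3*θ + 3) cos(pi*θ/4) is 12*θ*sin(pi*θ/4)/pi + 12*sin(pi*θ/4)/pi + 48*cos(pi*θ/4)/pi**2; evaluating from -4 to 0: ∫_{-4}^{0} (3*θ + 3) cos(pi*θ/4) dθ = (48/pi**2) - (-48/pi**2) = 96/pi**2.
Integrating by parts (boundary term plus one more integral), an antiderivative of (2*θ - 3) cos(pi*θ/4) is 8*θ*sin(pi*θ/4)/pi - 12*sin(pi*θ/4)/pi + 32*cos(pi*θ/4)/pi**2; evaluating from 0 to 4: ∫_{0}^{4} (2*θ - 3) cos(pi*θ/4) dθ = (-32/pi**2) - (32/pi**2) = -64/pi**2.
So ∫_{-4}^{4} f(θ) cos(pi*θ/4) dθ = 32/pi**2.
Hence Re(c_{1}) = (1/8)·(32/pi**2) = 4/pi**2.

4/pi**2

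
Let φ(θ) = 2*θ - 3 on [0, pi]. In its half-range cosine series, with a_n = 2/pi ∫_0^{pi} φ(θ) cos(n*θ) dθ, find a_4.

0

a_4 = 2/pi ∫_0^{pi} (2*θ - 3) cos(4*θ) dθ.
Integrating by parts (boundary term plus one more integral), an antiderivative of (2*θ - 3) cos(4*θ) is θ*sin(4*θ)/2 - 3*sin(4*θ)/4 + cos(4*θ)/8; evaluating from 0 to pi: ∫_{0}^{pi} (2*θ - 3) cos(4*θ) dθ = (1/8) - (1/8) = 0.
Hence a_4 = (2/pi)·(0) = 0.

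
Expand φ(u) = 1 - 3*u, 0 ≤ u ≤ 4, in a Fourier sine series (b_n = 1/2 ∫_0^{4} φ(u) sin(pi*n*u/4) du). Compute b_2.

b_2 = 1/2 ∫_0^{4} (1 - 3*u) sin(pi*u/2) du.
Integrating by parts (boundary term plus one more integral), an antiderivative of (1 - 3*u) sin(pi*u/2) is 6*u*cos(pi*u/2)/pi - 12*sin(pi*u/2)/pi**2 - 2*cos(pi*u/2)/pi; evaluating from 0 to 4: ∫_{0}^{4} (1 - 3*u) sin(pi*u/2) du = (22/pi) - (-2/pi) = 24/pi.
Hence b_2 = (1/2)·(24/pi) = 12/pi.

12/pi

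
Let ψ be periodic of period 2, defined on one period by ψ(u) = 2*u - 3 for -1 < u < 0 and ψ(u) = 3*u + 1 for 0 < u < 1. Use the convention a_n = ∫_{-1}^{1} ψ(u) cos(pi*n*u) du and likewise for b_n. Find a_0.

-3/2

a_0 = ∫_{-1}^{1} ψ(u) du = -3/2.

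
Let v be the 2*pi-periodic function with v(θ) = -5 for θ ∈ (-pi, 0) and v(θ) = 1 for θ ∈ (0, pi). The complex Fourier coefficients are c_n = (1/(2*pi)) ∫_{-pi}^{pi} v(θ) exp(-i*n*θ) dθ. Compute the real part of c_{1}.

0

Since v is real-valued, Re(c_{1}) = (1/(2*pi)) ∫_{-pi}^{pi} v(θ) cos(θ) dθ = a_{1}/2.
Split the integral at the breakpoints.
Directly, an antiderivative of (-5) cos(θ) is -5*sin(θ); evaluating from -pi to 0: ∫_{-pi}^{0} (-5) cos(θ) dθ = (0) - (0) = 0.
Directly, an antiderivative of (1) cos(θ) is sin(θ); evaluating from 0 to pi: ∫_{0}^{pi} (1) cos(θ) dθ = (0) - (0) = 0.
So ∫_{-pi}^{pi} v(θ) cos(θ) dθ = 0.
Hence Re(c_{1}) = (1/(2*pi))·(0) = 0.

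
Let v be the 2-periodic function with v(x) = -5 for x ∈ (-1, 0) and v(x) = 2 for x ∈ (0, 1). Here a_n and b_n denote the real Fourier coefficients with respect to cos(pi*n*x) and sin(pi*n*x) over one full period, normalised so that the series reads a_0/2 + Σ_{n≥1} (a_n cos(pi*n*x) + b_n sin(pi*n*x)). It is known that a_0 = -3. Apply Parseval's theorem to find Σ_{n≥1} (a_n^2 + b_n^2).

49/2

Parseval: a_0^2/2 + Σ_{n≥1} (a_n^2+b_n^2) = ∫_{-1}^{1} v(x)^2 dx = 29.
Subtract a_0^2/2 = 9/2: Σ (a_n^2+b_n^2) = 49/2.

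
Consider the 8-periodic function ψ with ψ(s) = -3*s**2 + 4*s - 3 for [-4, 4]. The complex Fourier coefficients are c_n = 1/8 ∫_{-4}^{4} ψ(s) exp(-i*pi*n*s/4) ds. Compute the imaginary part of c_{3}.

Since ψ is real-valued, Im(c_{3}) = -1/8 ∫_{-4}^{4} ψ(s) sin(3*pi*s/4) ds = -b_{3}/2.
Integrating by parts twice (tabular method), an antiderivative of (-3*s**2 + 4*s - 3) sin(3*pi*s/4) is 4*s**2*cos(3*pi*s/4)/pi - 32*s*sin(3*pi*s/4)/(3*pi**2) - 16*s*cos(3*pi*s/4)/(3*pi) + 64*sin(3*pi*s/4)/(9*pi**2) - 128*cos(3*pi*s/4)/(9*pi**3) + 4*cos(3*pi*s/4)/pi; evaluating from -4 to 4: ∫_{-4}^{4} (-3*s**2 + 4*s - 3) sin(3*pi*s/4) ds = (4*(32 - 105*pi**2)/(9*pi**3)) - (4*(32 - 201*pi**2)/(9*pi**3)) = 128/(3*pi).
Hence Im(c_{3}) = (-1/8)·(128/(3*pi)) = -16/(3*pi).

-16/(3*pi)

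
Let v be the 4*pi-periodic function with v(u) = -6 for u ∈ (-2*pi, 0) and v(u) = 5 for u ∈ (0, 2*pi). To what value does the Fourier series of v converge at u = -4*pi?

u = -4*pi differs from u = 0 by -1 full period(s), and the series is 4*pi-periodic.
At u = 0 the one-sided limits are v(0^-) = -6 and v(0^+) = 5.
By Dirichlet's theorem the series converges to their average, [(-6) + (5)]/2 = -1/2.

-1/2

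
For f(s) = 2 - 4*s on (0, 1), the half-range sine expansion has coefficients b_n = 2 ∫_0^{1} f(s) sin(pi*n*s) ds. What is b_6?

b_6 = 2 ∫_0^{1} (2 - 4*s) sin(6*pi*s) ds.
Integrating by parts (boundary term plus one more integral), an antiderivative of (2 - 4*s) sin(6*pi*s) is 2*s*cos(6*pi*s)/(3*pi) - sin(6*pi*s)/(9*pi**2) - cos(6*pi*s)/(3*pi); evaluating from 0 to 1: ∫_{0}^{1} (2 - 4*s) sin(6*pi*s) ds = (1/(3*pi)) - (-1/(3*pi)) = 2/(3*pi).
Hence b_6 = 2·(2/(3*pi)) = 4/(3*pi).

4/(3*pi)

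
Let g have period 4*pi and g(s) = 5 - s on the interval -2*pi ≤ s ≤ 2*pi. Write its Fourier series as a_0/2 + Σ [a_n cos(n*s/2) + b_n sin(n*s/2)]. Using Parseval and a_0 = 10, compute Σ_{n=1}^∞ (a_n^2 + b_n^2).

Parseval: a_0^2/2 + Σ_{n≥1} (a_n^2+b_n^2) = (1/(2*pi)) ∫_{-2*pi}^{2*pi} g(s)^2 ds = 8*pi**2/3 + 50.
Subtract a_0^2/2 = 50: Σ (a_n^2+b_n^2) = 8*pi**2/3.

8*pi**2/3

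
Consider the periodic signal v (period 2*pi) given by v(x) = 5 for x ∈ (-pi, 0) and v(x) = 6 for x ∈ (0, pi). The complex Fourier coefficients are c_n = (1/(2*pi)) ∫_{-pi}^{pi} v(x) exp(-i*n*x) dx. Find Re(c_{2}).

Since v is real-valued, Re(c_{2}) = (1/(2*pi)) ∫_{-pi}^{pi} v(x) cos(2*x) dx = a_{2}/2.
Split the integral at the breakpoints.
Directly, an antiderivative of (5) cos(2*x) is 5*sin(2*x)/2; evaluating from -pi to 0: ∫_{-pi}^{0} (5) cos(2*x) dx = (0) - (0) = 0.
Directly, an antiderivative of (6) cos(2*x) is 3*sin(2*x); evaluating from 0 to pi: ∫_{0}^{pi} (6) cos(2*x) dx = (0) - (0) = 0.
So ∫_{-pi}^{pi} v(x) cos(2*x) dx = 0.
Hence Re(c_{2}) = (1/(2*pi))·(0) = 0.

0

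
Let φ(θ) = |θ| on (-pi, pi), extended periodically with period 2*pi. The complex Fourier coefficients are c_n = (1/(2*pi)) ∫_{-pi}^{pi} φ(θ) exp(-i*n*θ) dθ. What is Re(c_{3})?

Since φ is real-valued, Re(c_{3}) = (1/(2*pi)) ∫_{-pi}^{pi} φ(θ) cos(3*θ) dθ = a_{3}/2.
φ is even and cos(3*θ) is even, so the integrand is even: ∫_{-pi}^{pi} φ(θ) cos(3*θ) dθ = 2∫_0^{pi} φ(θ) cos(3*θ) dθ.
Integrating by parts (boundary term plus one more integral), an antiderivative of (θ) cos(3*θ) is θ*sin(3*θ)/3 + cos(3*θ)/9; evaluating from 0 to pi: ∫_{0}^{pi} (θ) cos(3*θ) dθ = (-1/9) - (1/9) = -2/9.
So ∫_{-pi}^{pi} φ(θ) cos(3*θ) dθ = -4/9.
Hence Re(c_{3}) = (1/(2*pi))·(-4/9) = -2/(9*pi).

-2/(9*pi)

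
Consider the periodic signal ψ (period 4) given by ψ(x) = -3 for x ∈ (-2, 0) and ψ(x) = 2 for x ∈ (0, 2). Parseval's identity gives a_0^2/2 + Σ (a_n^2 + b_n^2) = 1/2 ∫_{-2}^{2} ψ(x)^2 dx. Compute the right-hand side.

13

1/2 ∫_{-2}^{2} ψ(x)^2 dx = 1/2 · (26) = 13.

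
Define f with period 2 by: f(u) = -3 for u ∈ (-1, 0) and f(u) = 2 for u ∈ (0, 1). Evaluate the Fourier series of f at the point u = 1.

-1/2

At u = 1 the one-sided limits are f(1^-) = 2 and f(1^+) = -3.
By Dirichlet's theorem the series converges to their average, [(2) + (-3)]/2 = -1/2.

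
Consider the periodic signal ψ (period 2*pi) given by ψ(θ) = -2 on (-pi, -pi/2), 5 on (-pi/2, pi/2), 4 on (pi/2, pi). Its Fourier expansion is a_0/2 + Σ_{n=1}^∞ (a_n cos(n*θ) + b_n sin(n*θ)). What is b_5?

6/(5*pi)

b_5 = 1/pi ∫_{-pi}^{pi} ψ(θ) sin(5*θ) dθ.
Split the integral at the breakpoints.
Directly, an antiderivative of (-2) sin(5*θ) is 2*cos(5*θ)/5; evaluating from -pi to -pi/2: ∫_{-pi}^{-pi/2} (-2) sin(5*θ) dθ = (0) - (-2/5) = 2/5.
Directly, an antiderivative of (5) sin(5*θ) is -cos(5*θ); evaluating from -pi/2 to pi/2: ∫_{-pi/2}^{pi/2} (5) sin(5*θ) dθ = (0) - (0) = 0.
Directly, an antiderivative of (4) sin(5*θ) is -4*cos(5*θ)/5; evaluating from pi/2 to pi: ∫_{pi/2}^{pi} (4) sin(5*θ) dθ = (4/5) - (0) = 4/5.
Summing the pieces and multiplying by (1/pi) gives b_5 = 6/(5*pi).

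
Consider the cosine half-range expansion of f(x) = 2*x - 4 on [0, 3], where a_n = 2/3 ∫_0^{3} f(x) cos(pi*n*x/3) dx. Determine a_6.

0

a_6 = 2/3 ∫_0^{3} (2*x - 4) cos(2*pi*x) dx.
Integrating by parts (boundary term plus one more integral), an antiderivative of (2*x - 4) cos(2*pi*x) is x*sin(2*pi*x)/pi - 2*sin(2*pi*x)/pi + cos(2*pi*x)/(2*pi**2); evaluating from 0 to 3: ∫_{0}^{3} (2*x - 4) cos(2*pi*x) dx = (1/(2*pi**2)) - (1/(2*pi**2)) = 0.
Hence a_6 = (2/3)·(0) = 0.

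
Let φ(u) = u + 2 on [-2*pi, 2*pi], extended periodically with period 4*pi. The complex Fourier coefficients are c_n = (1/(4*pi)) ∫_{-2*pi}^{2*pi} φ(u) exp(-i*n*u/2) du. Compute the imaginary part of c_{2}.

Since φ is real-valued, Im(c_{2}) = -(1/(4*pi)) ∫_{-2*pi}^{2*pi} φ(u) sin(u) du = -b_{2}/2.
Integrating by parts (boundary term plus one more integral), an antiderivative of (u + 2) sin(u) is -u*cos(u) + sin(u) - 2*cos(u); evaluating from -2*pi to 2*pi: ∫_{-2*pi}^{2*pi} (u + 2) sin(u) du = (-2*pi - 2) - (-2 + 2*pi) = -4*pi.
Hence Im(c_{2}) = (-1/(4*pi))·(-4*pi) = 1.

1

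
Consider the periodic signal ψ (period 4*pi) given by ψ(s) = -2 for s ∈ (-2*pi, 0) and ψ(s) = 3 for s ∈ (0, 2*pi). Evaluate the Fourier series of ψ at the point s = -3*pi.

3

s = -3*pi differs from s = pi by -1 full period(s), and the series is 4*pi-periodic.
ψ is continuous at s = pi with value 3, so the series converges to 3 there.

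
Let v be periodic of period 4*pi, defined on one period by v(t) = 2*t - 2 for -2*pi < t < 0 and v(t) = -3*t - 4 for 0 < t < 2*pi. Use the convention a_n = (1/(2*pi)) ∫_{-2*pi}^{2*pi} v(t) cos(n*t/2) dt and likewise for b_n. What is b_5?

b_5 = (1/(2*pi)) ∫_{-2*pi}^{2*pi} v(t) sin(5*t/2) dt.
Split the integral at the breakpoints.
Integrating by parts (boundary term plus one more integral), an antiderivative of (2*t - 2) sin(5*t/2) is -4*t*cos(5*t/2)/5 + 8*sin(5*t/2)/25 + 4*cos(5*t/2)/5; evaluating from -2*pi to 0: ∫_{-2*pi}^{0} (2*t - 2) sin(5*t/2) dt = (4/5) - (-8*pi/5 - 4/5) = 8/5 + 8*pi/5.
Integrating by parts (boundary term plus one more integral), an antiderivative of (-3*t - 4) sin(5*t/2) is 6*t*cos(5*t/2)/5 - 12*sin(5*t/2)/25 + 8*cos(5*t/2)/5; evaluating from 0 to 2*pi: ∫_{0}^{2*pi} (-3*t - 4) sin(5*t/2) dt = (-12*pi/5 - 8/5) - (8/5) = -12*pi/5 - 16/5.
Summing the pieces and multiplying by (1/(2*pi)) gives b_5 = 2*(-pi - 2)/(5*pi).

2*(-pi - 2)/(5*pi)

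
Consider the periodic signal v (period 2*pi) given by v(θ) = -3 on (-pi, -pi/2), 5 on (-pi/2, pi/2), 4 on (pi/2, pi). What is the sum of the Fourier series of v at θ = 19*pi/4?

4

θ = 19*pi/4 differs from θ = 3*pi/4 by 2 full period(s), and the series is 2*pi-periodic.
v is continuous at θ = 3*pi/4 with value 4, so the series converges to 4 there.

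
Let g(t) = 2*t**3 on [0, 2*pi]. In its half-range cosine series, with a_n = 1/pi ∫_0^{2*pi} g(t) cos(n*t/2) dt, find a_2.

24*pi

a_2 = 1/pi ∫_0^{2*pi} (2*t**3) cos(t) dt.
Integrating by parts three times (tabular method), an antiderivative of (2*t**3) cos(t) is 2*t**3*sin(t) + 6*t**2*cos(t) - 12*t*sin(t) - 12*cos(t); evaluating from 0 to 2*pi: ∫_{0}^{2*pi} (2*t**3) cos(t) dt = (-12 + 24*pi**2) - (-12) = 24*pi**2.
Hence a_2 = (1/pi)·(24*pi**2) = 24*pi.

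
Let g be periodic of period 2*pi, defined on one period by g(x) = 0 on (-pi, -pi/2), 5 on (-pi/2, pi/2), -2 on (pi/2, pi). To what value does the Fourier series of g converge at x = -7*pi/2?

x = -7*pi/2 differs from x = pi/2 by -2 full period(s), and the series is 2*pi-periodic.
At x = pi/2 the one-sided limits are g(pi/2^-) = 5 and g(pi/2^+) = -2.
By Dirichlet's theorem the series converges to their average, [(5) + (-2)]/2 = 3/2.

3/2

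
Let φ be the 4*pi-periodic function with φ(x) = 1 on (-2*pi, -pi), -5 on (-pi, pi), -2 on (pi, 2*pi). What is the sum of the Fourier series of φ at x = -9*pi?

-2

x = -9*pi differs from x = -pi by -2 full period(s), and the series is 4*pi-periodic.
At x = -pi the one-sided limits are φ(-pi^-) = 1 and φ(-pi^+) = -5.
By Dirichlet's theorem the series converges to their average, [(1) + (-5)]/2 = -2.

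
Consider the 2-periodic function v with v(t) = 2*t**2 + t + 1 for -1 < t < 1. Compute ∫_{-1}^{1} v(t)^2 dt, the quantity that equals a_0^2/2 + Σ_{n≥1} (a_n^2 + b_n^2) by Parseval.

∫_{-1}^{1} v(t)^2 dt = 104/15.

104/15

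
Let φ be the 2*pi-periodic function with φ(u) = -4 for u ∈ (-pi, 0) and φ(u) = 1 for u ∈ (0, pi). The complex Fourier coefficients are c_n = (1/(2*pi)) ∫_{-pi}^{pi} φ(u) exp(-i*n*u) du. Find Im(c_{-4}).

0

Since φ is real-valued, Im(c_{-4}) = -(1/(2*pi)) ∫_{-pi}^{pi} φ(u) sin(-4*u) du = b_{4}/2.
Split the integral at the breakpoints.
Directly, an antiderivative of (-4) sin(-4*u) is -cos(4*u); evaluating from -pi to 0: ∫_{-pi}^{0} (-4) sin(-4*u) du = (-1) - (-1) = 0.
Directly, an antiderivative of (1) sin(-4*u) is cos(4*u)/4; evaluating from 0 to pi: ∫_{0}^{pi} (1) sin(-4*u) du = (1/4) - (1/4) = 0.
So ∫_{-pi}^{pi} φ(u) sin(-4*u) du = 0.
Hence Im(c_{-4}) = (-1/(2*pi))·(0) = 0.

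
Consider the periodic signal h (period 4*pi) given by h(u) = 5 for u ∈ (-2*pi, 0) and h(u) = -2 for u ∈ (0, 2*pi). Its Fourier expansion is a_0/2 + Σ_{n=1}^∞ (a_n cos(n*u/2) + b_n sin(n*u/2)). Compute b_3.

-14/(3*pi)

b_3 = (1/(2*pi)) ∫_{-2*pi}^{2*pi} h(u) sin(3*u/2) du.
Split the integral at the breakpoints.
Directly, an antiderivative of (5) sin(3*u/2) is -10*cos(3*u/2)/3; evaluating from -2*pi to 0: ∫_{-2*pi}^{0} (5) sin(3*u/2) du = (-10/3) - (10/3) = -20/3.
Directly, an antiderivative of (-2) sin(3*u/2) is 4*cos(3*u/2)/3; evaluating from 0 to 2*pi: ∫_{0}^{2*pi} (-2) sin(3*u/2) du = (-4/3) - (4/3) = -8/3.
Summing the pieces and multiplying by (1/(2*pi)) gives b_3 = -14/(3*pi).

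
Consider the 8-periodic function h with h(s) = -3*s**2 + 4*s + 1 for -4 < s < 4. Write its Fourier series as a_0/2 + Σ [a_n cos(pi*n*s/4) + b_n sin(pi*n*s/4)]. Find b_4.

-8/pi

b_4 = 1/4 ∫_{-4}^{4} h(s) sin(pi*s) ds.
Integrating by parts twice (tabular method), an antiderivative of (-3*s**2 + 4*s + 1) sin(pi*s) is 3*s**2*cos(pi*s)/pi - 6*s*sin(pi*s)/pi**2 - 4*s*cos(pi*s)/pi + 4*sin(pi*s)/pi**2 - cos(pi*s)/pi - 6*cos(pi*s)/pi**3; evaluating from -4 to 4: ∫_{-4}^{4} (-3*s**2 + 4*s + 1) sin(pi*s) ds = (-6/pi**3 + 31/pi) - (-6/pi**3 + 63/pi) = -32/pi.
Hence b_4 = (1/4)·(-32/pi) = -8/pi.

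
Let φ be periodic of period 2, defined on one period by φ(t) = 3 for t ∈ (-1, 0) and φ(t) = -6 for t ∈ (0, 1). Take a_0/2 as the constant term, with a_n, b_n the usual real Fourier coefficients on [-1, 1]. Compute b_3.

b_3 = ∫_{-1}^{1} φ(t) sin(3*pi*t) dt.
Split the integral at the breakpoints.
Directly, an antiderivative of (3) sin(3*pi*t) is -cos(3*pi*t)/pi; evaluating from -1 to 0: ∫_{-1}^{0} (3) sin(3*pi*t) dt = (-1/pi) - (1/pi) = -2/pi.
Directly, an antiderivative of (-6) sin(3*pi*t) is 2*cos(3*pi*t)/pi; evaluating from 0 to 1: ∫_{0}^{1} (-6) sin(3*pi*t) dt = (-2/pi) - (2/pi) = -4/pi.
Summing the pieces gives b_3 = -6/pi.

-6/pi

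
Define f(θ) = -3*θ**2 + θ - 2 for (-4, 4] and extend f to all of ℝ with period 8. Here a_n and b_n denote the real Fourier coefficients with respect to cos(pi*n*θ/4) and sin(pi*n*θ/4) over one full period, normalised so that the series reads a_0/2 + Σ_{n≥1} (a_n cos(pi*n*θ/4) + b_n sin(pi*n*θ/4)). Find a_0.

a_0 = 1/4 ∫_{-4}^{4} f(θ) dθ = 1/4 · (-144) = -36.

-36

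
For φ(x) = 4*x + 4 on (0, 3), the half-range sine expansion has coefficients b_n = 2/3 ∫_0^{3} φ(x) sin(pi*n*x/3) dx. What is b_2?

-12/pi

b_2 = 2/3 ∫_0^{3} (4*x + 4) sin(2*pi*x/3) dx.
Integrating by parts (boundary term plus one more integral), an antiderivative of (4*x + 4) sin(2*pi*x/3) is -6*x*cos(2*pi*x/3)/pi + 9*sin(2*pi*x/3)/pi**2 - 6*cos(2*pi*x/3)/pi; evaluating from 0 to 3: ∫_{0}^{3} (4*x + 4) sin(2*pi*x/3) dx = (-24/pi) - (-6/pi) = -18/pi.
Hence b_2 = (2/3)·(-18/pi) = -12/pi.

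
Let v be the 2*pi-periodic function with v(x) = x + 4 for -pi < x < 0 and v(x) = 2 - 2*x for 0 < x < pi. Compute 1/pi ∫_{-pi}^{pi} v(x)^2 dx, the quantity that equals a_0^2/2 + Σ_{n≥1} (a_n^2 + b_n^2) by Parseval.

-8*pi + 5*pi**2/3 + 20

1/pi ∫_{-pi}^{pi} v(x)^2 dx = 1/pi · (pi*(-24*pi + 5*pi**2 + 60)/3) = -8*pi + 5*pi**2/3 + 20.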